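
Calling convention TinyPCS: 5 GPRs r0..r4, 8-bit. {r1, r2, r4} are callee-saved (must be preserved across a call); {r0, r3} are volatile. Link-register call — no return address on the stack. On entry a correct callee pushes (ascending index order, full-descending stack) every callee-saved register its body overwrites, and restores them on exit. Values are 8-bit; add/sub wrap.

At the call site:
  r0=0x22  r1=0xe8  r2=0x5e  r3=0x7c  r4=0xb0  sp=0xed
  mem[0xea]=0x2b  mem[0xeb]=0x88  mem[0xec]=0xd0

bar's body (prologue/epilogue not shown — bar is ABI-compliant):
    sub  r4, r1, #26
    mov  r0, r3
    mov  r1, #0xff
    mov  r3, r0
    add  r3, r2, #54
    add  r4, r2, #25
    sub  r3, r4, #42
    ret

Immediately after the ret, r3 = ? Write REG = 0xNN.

prologue: push r1 → mem[0xec]=0xe8, sp=0xec
prologue: push r4 → mem[0xeb]=0xb0, sp=0xeb
body[0] sub  r4, r1, #26 → r4=0xce
body[1] mov  r0, r3 → r0=0x7c
body[2] mov  r1, #0xff → r1=0xff
body[3] mov  r3, r0 → r3=0x7c
body[4] add  r3, r2, #54 → r3=0x94
body[5] add  r4, r2, #25 → r4=0x77
body[6] sub  r3, r4, #42 → r3=0x4d
epilogue: pop r4=0xb0, sp=0xec
epilogue: pop r1=0xe8, sp=0xed
r3 is caller-saved → body value

REG = 0x4d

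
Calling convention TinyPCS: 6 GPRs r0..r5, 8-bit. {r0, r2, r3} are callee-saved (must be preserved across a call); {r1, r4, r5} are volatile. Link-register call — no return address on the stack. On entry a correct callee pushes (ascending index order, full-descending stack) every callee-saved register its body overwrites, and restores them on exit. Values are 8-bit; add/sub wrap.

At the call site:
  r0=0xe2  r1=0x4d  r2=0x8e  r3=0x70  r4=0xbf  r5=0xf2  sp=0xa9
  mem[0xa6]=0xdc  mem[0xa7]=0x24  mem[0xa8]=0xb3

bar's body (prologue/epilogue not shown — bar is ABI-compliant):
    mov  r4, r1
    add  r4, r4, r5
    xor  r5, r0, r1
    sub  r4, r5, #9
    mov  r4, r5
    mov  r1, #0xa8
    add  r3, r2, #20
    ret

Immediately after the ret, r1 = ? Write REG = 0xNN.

REG = 0xa8

prologue: push r3 → mem[0xa8]=0x70, sp=0xa8
body[0] mov  r4, r1 → r4=0x4d
body[1] add  r4, r4, r5 → r4=0x3f
body[2] xor  r5, r0, r1 → r5=0xaf
body[3] sub  r4, r5, #9 → r4=0xa6
body[4] mov  r4, r5 → r4=0xaf
body[5] mov  r1, #0xa8 → r1=0xa8
body[6] add  r3, r2, #20 → r3=0xa2
epilogue: pop r3=0x70, sp=0xa9
r1 is caller-saved → body value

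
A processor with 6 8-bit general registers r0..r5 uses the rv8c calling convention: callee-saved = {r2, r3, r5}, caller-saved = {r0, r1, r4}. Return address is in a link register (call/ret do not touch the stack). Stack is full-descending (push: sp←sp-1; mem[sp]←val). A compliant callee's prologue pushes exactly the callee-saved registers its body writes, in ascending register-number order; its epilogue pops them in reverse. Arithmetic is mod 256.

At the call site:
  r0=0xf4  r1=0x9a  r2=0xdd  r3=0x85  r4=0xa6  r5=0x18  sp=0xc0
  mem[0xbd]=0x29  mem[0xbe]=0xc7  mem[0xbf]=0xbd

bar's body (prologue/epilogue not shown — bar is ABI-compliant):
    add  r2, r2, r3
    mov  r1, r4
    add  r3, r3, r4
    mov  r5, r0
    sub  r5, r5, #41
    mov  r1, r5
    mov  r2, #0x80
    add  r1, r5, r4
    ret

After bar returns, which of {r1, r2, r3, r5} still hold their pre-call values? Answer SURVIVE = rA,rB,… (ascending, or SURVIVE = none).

prologue: push r2 → mem[0xbf]=0xdd, sp=0xbf
prologue: push r3 → mem[0xbe]=0x85, sp=0xbe
prologue: push r5 → mem[0xbd]=0x18, sp=0xbd
body[0] add  r2, r2, r3 → r2=0x62
body[1] mov  r1, r4 → r1=0xa6
body[2] add  r3, r3, r4 → r3=0x2b
body[3] mov  r5, r0 → r5=0xf4
body[4] sub  r5, r5, #41 → r5=0xcb
body[5] mov  r1, r5 → r1=0xcb
body[6] mov  r2, #0x80 → r2=0x80
body[7] add  r1, r5, r4 → r1=0x71
epilogue: pop r5=0x18, sp=0xbe
epilogue: pop r3=0x85, sp=0xbf
epilogue: pop r2=0xdd, sp=0xc0
r1: caller-saved, written=True
r2: callee-saved, written=True
r3: callee-saved, written=True
r5: callee-saved, written=True

SURVIVE = r2,r3,r5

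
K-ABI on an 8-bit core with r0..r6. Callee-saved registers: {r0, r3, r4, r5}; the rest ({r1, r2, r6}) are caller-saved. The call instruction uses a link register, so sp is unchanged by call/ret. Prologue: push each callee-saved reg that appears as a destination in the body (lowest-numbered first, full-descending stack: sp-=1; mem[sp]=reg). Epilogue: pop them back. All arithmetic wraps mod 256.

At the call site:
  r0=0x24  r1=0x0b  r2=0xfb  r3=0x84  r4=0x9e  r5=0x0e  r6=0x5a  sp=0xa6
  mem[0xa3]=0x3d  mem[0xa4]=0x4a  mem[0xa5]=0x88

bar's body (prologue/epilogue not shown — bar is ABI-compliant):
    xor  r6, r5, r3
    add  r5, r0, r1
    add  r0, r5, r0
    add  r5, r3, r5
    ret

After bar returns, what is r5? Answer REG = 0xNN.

REG = 0x0e

prologue: push r0 -> mem[0xa5]=0x24, sp=0xa5
prologue: push r5 -> mem[0xa4]=0x0e, sp=0xa4
body[0] xor  r6, r5, r3 -> r6=0x8a
body[1] add  r5, r0, r1 -> r5=0x2f
body[2] add  r0, r5, r0 -> r0=0x53
body[3] add  r5, r3, r5 -> r5=0xb3
epilogue: pop r5=0x0e, sp=0xa5
epilogue: pop r0=0x24, sp=0xa6
r5 is callee-saved -> restored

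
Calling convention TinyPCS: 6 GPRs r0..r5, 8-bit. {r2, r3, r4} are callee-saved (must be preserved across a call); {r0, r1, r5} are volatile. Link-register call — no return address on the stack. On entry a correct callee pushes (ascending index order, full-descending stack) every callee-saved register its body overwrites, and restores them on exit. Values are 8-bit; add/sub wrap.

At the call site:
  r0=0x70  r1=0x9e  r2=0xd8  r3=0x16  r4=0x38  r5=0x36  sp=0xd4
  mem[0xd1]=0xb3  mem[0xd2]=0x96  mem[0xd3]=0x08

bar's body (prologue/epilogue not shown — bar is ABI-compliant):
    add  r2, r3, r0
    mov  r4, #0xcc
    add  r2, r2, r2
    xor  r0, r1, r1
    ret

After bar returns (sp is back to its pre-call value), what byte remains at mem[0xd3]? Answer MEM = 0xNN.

prologue: push r2 -> mem[0xd3]=0xd8, sp=0xd3
prologue: push r4 -> mem[0xd2]=0x38, sp=0xd2
body[0] add  r2, r3, r0 -> r2=0x86
body[1] mov  r4, #0xcc -> r4=0xcc
body[2] add  r2, r2, r2 -> r2=0x0c
body[3] xor  r0, r1, r1 -> r0=0x00
epilogue: pop r4=0x38, sp=0xd3
epilogue: pop r2=0xd8, sp=0xd4
prologue pushed ['r2', 'r4'] at ['0xd3', '0xd2']

MEM = 0xd8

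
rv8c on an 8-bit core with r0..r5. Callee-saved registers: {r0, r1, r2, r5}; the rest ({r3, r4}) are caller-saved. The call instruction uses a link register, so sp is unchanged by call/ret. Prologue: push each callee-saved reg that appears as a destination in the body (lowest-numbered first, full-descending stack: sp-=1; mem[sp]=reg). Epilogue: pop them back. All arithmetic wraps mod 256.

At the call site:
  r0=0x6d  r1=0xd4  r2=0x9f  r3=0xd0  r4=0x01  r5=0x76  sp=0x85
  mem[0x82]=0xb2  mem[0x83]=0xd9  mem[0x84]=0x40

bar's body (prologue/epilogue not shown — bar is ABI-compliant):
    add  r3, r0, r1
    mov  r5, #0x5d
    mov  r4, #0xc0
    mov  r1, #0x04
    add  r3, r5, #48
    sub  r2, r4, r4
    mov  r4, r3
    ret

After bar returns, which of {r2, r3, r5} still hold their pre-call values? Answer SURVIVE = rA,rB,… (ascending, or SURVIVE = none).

prologue: push r1 -> mem[0x84]=0xd4, sp=0x84
prologue: push r2 -> mem[0x83]=0x9f, sp=0x83
prologue: push r5 -> mem[0x82]=0x76, sp=0x82
body[0] add  r3, r0, r1 -> r3=0x41
body[1] mov  r5, #0x5d -> r5=0x5d
body[2] mov  r4, #0xc0 -> r4=0xc0
body[3] mov  r1, #0x04 -> r1=0x04
body[4] add  r3, r5, #48 -> r3=0x8d
body[5] sub  r2, r4, r4 -> r2=0x00
body[6] mov  r4, r3 -> r4=0x8d
epilogue: pop r5=0x76, sp=0x83
epilogue: pop r2=0x9f, sp=0x84
epilogue: pop r1=0xd4, sp=0x85
r2: callee-saved, written=True
r3: caller-saved, written=True
r5: callee-saved, written=True

SURVIVE = r2,r5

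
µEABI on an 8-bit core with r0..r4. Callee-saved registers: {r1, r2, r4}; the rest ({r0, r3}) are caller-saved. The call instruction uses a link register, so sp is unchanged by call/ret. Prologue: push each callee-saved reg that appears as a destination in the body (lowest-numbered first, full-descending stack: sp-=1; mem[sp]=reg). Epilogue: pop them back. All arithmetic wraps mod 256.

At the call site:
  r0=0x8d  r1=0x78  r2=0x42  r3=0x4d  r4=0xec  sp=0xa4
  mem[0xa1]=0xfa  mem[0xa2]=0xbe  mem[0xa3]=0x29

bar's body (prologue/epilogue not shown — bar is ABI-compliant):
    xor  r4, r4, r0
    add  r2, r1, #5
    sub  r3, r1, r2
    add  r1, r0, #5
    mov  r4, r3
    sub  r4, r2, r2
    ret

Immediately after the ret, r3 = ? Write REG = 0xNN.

prologue: push r1 -> mem[0xa3]=0x78, sp=0xa3
prologue: push r2 -> mem[0xa2]=0x42, sp=0xa2
prologue: push r4 -> mem[0xa1]=0xec, sp=0xa1
body[0] xor  r4, r4, r0 -> r4=0x61
body[1] add  r2, r1, #5 -> r2=0x7d
body[2] sub  r3, r1, r2 -> r3=0xfb
body[3] add  r1, r0, #5 -> r1=0x92
body[4] mov  r4, r3 -> r4=0xfb
body[5] sub  r4, r2, r2 -> r4=0x00
epilogue: pop r4=0xec, sp=0xa2
epilogue: pop r2=0x42, sp=0xa3
epilogue: pop r1=0x78, sp=0xa4
r3 is caller-saved -> body value

REG = 0xfb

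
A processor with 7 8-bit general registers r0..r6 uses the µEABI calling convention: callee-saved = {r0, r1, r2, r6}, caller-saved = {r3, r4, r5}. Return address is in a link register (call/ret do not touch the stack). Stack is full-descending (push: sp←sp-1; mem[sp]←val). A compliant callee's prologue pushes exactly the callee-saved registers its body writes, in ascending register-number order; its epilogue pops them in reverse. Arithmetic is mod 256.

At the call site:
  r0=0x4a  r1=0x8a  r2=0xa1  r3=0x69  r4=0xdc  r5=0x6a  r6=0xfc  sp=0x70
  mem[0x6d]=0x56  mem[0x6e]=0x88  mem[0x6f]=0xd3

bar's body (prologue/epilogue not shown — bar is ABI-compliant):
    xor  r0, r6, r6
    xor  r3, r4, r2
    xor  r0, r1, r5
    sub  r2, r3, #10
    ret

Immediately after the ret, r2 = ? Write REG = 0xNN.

prologue: push r0 -> mem[0x6f]=0x4a, sp=0x6f
prologue: push r2 -> mem[0x6e]=0xa1, sp=0x6e
body[0] xor  r0, r6, r6 -> r0=0x00
body[1] xor  r3, r4, r2 -> r3=0x7d
body[2] xor  r0, r1, r5 -> r0=0xe0
body[3] sub  r2, r3, #10 -> r2=0x73
epilogue: pop r2=0xa1, sp=0x6f
epilogue: pop r0=0x4a, sp=0x70
r2 is callee-saved -> restored

REG = 0xa1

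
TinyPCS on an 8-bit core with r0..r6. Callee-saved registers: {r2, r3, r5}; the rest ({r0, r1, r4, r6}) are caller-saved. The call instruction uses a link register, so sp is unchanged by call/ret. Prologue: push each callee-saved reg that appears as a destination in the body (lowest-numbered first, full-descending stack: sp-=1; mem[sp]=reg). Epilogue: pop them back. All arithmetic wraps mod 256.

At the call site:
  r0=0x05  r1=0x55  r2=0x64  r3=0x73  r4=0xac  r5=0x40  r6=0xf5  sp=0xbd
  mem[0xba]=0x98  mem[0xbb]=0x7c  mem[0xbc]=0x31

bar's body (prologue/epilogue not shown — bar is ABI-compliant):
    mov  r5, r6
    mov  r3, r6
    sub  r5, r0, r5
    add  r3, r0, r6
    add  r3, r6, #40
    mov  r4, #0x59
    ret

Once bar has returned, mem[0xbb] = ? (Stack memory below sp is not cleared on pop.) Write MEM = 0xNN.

prologue: push r3 -> mem[0xbc]=0x73, sp=0xbc
prologue: push r5 -> mem[0xbb]=0x40, sp=0xbb
body[0] mov  r5, r6 -> r5=0xf5
body[1] mov  r3, r6 -> r3=0xf5
body[2] sub  r5, r0, r5 -> r5=0x10
body[3] add  r3, r0, r6 -> r3=0xfa
body[4] add  r3, r6, #40 -> r3=0x1d
body[5] mov  r4, #0x59 -> r4=0x59
epilogue: pop r5=0x40, sp=0xbc
epilogue: pop r3=0x73, sp=0xbd
prologue pushed ['r3', 'r5'] at ['0xbc', '0xbb']

MEM = 0x40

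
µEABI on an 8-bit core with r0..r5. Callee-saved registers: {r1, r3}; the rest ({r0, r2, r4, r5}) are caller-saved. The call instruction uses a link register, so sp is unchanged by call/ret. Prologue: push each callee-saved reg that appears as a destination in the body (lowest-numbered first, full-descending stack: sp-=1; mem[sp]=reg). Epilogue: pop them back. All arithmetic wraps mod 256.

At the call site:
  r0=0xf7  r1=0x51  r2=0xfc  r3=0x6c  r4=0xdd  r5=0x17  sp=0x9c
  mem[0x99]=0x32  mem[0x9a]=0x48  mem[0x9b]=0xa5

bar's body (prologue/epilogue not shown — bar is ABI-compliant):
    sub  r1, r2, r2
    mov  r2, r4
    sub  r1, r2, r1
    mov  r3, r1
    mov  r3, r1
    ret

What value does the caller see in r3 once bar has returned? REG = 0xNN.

prologue: push r1 → mem[0x9b]=0x51, sp=0x9b
prologue: push r3 → mem[0x9a]=0x6c, sp=0x9a
body[0] sub  r1, r2, r2 → r1=0x00
body[1] mov  r2, r4 → r2=0xdd
body[2] sub  r1, r2, r1 → r1=0xdd
body[3] mov  r3, r1 → r3=0xdd
body[4] mov  r3, r1 → r3=0xdd
epilogue: pop r3=0x6c, sp=0x9b
epilogue: pop r1=0x51, sp=0x9c
r3 is callee-saved → restored

REG = 0x6c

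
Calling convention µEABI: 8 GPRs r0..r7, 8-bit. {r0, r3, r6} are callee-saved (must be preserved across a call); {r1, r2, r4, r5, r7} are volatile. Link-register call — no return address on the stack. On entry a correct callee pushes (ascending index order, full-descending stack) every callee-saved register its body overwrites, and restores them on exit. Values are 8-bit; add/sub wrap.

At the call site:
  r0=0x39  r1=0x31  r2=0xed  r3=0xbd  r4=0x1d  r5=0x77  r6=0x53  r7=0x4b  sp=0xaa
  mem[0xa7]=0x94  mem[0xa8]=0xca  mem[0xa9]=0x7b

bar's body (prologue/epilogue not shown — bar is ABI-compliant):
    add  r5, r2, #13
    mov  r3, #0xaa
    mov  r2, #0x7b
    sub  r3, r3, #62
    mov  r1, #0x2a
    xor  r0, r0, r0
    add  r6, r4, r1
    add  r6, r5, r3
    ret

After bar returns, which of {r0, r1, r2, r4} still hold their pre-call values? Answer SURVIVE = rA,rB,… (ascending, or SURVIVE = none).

prologue: push r0 -> mem[0xa9]=0x39, sp=0xa9
prologue: push r3 -> mem[0xa8]=0xbd, sp=0xa8
prologue: push r6 -> mem[0xa7]=0x53, sp=0xa7
body[0] add  r5, r2, #13 -> r5=0xfa
body[1] mov  r3, #0xaa -> r3=0xaa
body[2] mov  r2, #0x7b -> r2=0x7b
body[3] sub  r3, r3, #62 -> r3=0x6c
body[4] mov  r1, #0x2a -> r1=0x2a
body[5] xor  r0, r0, r0 -> r0=0x00
body[6] add  r6, r4, r1 -> r6=0x47
body[7] add  r6, r5, r3 -> r6=0x66
epilogue: pop r6=0x53, sp=0xa8
epilogue: pop r3=0xbd, sp=0xa9
epilogue: pop r0=0x39, sp=0xaa
r0: callee-saved, written=True
r1: caller-saved, written=True
r2: caller-saved, written=True
r4: caller-saved, written=False

SURVIVE = r0,r4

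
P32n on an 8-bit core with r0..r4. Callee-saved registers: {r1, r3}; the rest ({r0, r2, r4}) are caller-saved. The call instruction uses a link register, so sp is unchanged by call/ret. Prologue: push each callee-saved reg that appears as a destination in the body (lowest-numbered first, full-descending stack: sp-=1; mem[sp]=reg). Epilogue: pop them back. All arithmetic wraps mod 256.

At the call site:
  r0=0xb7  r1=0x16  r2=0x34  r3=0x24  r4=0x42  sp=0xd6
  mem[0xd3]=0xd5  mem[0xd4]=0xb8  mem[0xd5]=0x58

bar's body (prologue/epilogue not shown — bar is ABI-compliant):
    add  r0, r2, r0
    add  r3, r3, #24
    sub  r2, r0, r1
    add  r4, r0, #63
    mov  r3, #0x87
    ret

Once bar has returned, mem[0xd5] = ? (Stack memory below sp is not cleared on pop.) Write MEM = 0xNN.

MEM = 0x24

prologue: push r3 → mem[0xd5]=0x24, sp=0xd5
body[0] add  r0, r2, r0 → r0=0xeb
body[1] add  r3, r3, #24 → r3=0x3c
body[2] sub  r2, r0, r1 → r2=0xd5
body[3] add  r4, r0, #63 → r4=0x2a
body[4] mov  r3, #0x87 → r3=0x87
epilogue: pop r3=0x24, sp=0xd6
prologue pushed ['r3'] at ['0xd5']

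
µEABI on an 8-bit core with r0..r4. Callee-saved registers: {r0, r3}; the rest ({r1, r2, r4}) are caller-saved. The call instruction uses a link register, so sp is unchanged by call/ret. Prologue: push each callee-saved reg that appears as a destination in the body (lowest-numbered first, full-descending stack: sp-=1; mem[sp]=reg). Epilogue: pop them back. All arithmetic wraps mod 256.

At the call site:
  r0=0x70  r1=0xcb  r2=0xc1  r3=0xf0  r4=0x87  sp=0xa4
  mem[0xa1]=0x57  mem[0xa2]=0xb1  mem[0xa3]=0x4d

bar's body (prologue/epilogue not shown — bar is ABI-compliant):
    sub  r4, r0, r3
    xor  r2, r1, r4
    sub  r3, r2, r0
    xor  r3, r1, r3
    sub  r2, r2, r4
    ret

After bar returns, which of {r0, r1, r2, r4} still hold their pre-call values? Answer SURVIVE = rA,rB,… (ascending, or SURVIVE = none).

SURVIVE = r0,r1

prologue: push r3 → mem[0xa3]=0xf0, sp=0xa3
body[0] sub  r4, r0, r3 → r4=0x80
body[1] xor  r2, r1, r4 → r2=0x4b
body[2] sub  r3, r2, r0 → r3=0xdb
body[3] xor  r3, r1, r3 → r3=0x10
body[4] sub  r2, r2, r4 → r2=0xcb
epilogue: pop r3=0xf0, sp=0xa4
r0: callee-saved, written=False
r1: caller-saved, written=False
r2: caller-saved, written=True
r4: caller-saved, written=True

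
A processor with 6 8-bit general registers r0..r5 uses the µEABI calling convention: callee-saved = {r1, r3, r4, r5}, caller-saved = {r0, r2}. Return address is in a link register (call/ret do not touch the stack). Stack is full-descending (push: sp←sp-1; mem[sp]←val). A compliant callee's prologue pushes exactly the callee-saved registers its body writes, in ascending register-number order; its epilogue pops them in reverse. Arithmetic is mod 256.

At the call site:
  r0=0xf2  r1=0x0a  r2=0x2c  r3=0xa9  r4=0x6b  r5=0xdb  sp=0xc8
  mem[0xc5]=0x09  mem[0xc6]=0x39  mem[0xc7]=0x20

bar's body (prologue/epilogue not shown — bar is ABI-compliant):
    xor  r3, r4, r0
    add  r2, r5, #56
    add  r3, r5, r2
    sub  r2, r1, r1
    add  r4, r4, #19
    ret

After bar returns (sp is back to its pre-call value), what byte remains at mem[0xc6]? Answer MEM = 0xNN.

prologue: push r3 → mem[0xc7]=0xa9, sp=0xc7
prologue: push r4 → mem[0xc6]=0x6b, sp=0xc6
body[0] xor  r3, r4, r0 → r3=0x99
body[1] add  r2, r5, #56 → r2=0x13
body[2] add  r3, r5, r2 → r3=0xee
body[3] sub  r2, r1, r1 → r2=0x00
body[4] add  r4, r4, #19 → r4=0x7e
epilogue: pop r4=0x6b, sp=0xc7
epilogue: pop r3=0xa9, sp=0xc8
prologue pushed ['r3', 'r4'] at ['0xc7', '0xc6']

MEM = 0x6b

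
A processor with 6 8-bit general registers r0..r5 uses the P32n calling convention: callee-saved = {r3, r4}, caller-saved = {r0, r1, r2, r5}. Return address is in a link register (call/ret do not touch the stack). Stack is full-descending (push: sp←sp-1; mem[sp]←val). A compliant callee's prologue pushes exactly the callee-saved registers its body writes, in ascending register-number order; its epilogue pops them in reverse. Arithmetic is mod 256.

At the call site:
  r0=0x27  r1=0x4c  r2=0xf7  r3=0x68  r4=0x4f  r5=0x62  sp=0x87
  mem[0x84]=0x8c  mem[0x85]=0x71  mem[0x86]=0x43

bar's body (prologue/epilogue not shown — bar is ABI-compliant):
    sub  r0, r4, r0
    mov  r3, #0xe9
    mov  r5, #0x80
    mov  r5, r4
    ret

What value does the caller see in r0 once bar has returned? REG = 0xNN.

REG = 0x28

prologue: push r3 → mem[0x86]=0x68, sp=0x86
body[0] sub  r0, r4, r0 → r0=0x28
body[1] mov  r3, #0xe9 → r3=0xe9
body[2] mov  r5, #0x80 → r5=0x80
body[3] mov  r5, r4 → r5=0x4f
epilogue: pop r3=0x68, sp=0x87
r0 is caller-saved → body value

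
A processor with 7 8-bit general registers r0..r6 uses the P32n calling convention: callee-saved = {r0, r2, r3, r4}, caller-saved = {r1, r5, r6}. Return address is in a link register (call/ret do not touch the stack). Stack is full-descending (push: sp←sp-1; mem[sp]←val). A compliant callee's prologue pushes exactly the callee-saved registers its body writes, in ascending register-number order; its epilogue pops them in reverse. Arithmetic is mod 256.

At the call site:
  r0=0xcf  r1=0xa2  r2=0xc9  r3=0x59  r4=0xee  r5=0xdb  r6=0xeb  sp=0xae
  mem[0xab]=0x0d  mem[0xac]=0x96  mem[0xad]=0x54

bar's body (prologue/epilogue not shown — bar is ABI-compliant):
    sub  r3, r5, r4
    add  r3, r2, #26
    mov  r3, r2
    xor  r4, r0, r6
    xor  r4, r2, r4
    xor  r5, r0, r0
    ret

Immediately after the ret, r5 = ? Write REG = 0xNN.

prologue: push r3 -> mem[0xad]=0x59, sp=0xad
prologue: push r4 -> mem[0xac]=0xee, sp=0xac
body[0] sub  r3, r5, r4 -> r3=0xed
body[1] add  r3, r2, #26 -> r3=0xe3
body[2] mov  r3, r2 -> r3=0xc9
body[3] xor  r4, r0, r6 -> r4=0x24
body[4] xor  r4, r2, r4 -> r4=0xed
body[5] xor  r5, r0, r0 -> r5=0x00
epilogue: pop r4=0xee, sp=0xad
epilogue: pop r3=0x59, sp=0xae
r5 is caller-saved -> body value

REG = 0x00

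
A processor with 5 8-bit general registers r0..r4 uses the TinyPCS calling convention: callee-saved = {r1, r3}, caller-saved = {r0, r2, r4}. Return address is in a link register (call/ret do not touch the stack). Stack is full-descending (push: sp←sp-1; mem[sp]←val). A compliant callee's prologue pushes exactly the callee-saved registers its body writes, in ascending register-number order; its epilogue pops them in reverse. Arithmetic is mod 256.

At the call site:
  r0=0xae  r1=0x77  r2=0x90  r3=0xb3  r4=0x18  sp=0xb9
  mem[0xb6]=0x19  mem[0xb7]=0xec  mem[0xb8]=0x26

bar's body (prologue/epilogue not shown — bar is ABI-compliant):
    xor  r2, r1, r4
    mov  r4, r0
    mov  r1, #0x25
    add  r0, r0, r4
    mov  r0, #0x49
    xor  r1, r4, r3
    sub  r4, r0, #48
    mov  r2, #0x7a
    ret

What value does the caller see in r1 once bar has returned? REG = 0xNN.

prologue: push r1 → mem[0xb8]=0x77, sp=0xb8
body[0] xor  r2, r1, r4 → r2=0x6f
body[1] mov  r4, r0 → r4=0xae
body[2] mov  r1, #0x25 → r1=0x25
body[3] add  r0, r0, r4 → r0=0x5c
body[4] mov  r0, #0x49 → r0=0x49
body[5] xor  r1, r4, r3 → r1=0x1d
body[6] sub  r4, r0, #48 → r4=0x19
body[7] mov  r2, #0x7a → r2=0x7a
epilogue: pop r1=0x77, sp=0xb9
r1 is callee-saved → restored

REG = 0x77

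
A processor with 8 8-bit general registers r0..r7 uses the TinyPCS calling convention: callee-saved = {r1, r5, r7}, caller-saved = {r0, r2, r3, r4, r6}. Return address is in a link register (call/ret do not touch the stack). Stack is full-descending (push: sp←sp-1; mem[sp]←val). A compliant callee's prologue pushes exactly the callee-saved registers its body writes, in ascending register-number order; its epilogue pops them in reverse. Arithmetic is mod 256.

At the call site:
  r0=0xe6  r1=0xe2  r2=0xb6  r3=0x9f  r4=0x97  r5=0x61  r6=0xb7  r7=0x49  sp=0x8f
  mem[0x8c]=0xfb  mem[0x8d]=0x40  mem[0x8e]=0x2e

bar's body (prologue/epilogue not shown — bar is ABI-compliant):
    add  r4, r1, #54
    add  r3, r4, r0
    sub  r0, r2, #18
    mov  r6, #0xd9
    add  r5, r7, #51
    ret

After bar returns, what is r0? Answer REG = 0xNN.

prologue: push r5 → mem[0x8e]=0x61, sp=0x8e
body[0] add  r4, r1, #54 → r4=0x18
body[1] add  r3, r4, r0 → r3=0xfe
body[2] sub  r0, r2, #18 → r0=0xa4
body[3] mov  r6, #0xd9 → r6=0xd9
body[4] add  r5, r7, #51 → r5=0x7c
epilogue: pop r5=0x61, sp=0x8f
r0 is caller-saved → body value

REG = 0xa4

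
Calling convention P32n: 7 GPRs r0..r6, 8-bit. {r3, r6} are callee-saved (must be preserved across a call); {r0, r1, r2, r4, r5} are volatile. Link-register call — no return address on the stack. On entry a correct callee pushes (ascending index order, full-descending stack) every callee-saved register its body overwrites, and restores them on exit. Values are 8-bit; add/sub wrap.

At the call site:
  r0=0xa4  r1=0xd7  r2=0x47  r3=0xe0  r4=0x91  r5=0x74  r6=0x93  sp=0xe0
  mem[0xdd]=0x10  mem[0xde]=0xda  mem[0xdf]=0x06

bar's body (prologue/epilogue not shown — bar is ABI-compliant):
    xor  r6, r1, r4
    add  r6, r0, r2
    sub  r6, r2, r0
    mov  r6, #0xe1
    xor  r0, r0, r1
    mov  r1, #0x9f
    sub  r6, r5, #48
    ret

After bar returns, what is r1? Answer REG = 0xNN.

prologue: push r6 -> mem[0xdf]=0x93, sp=0xdf
body[0] xor  r6, r1, r4 -> r6=0x46
body[1] add  r6, r0, r2 -> r6=0xeb
body[2] sub  r6, r2, r0 -> r6=0xa3
body[3] mov  r6, #0xe1 -> r6=0xe1
body[4] xor  r0, r0, r1 -> r0=0x73
body[5] mov  r1, #0x9f -> r1=0x9f
body[6] sub  r6, r5, #48 -> r6=0x44
epilogue: pop r6=0x93, sp=0xe0
r1 is caller-saved -> body value

REG = 0x9f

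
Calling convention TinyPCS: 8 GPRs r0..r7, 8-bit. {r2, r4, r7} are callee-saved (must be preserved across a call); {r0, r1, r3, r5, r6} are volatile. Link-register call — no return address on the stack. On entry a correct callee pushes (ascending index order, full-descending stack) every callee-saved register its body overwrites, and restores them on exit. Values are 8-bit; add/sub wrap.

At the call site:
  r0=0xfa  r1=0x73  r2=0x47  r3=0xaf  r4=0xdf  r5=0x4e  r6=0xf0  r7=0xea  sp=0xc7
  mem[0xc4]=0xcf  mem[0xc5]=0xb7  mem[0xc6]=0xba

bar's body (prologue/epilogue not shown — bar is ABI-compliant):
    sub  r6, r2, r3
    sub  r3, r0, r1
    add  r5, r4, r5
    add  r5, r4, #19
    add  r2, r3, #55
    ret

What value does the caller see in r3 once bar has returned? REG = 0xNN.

prologue: push r2 -> mem[0xc6]=0x47, sp=0xc6
body[0] sub  r6, r2, r3 -> r6=0x98
body[1] sub  r3, r0, r1 -> r3=0x87
body[2] add  r5, r4, r5 -> r5=0x2d
body[3] add  r5, r4, #19 -> r5=0xf2
body[4] add  r2, r3, #55 -> r2=0xbe
epilogue: pop r2=0x47, sp=0xc7
r3 is caller-saved -> body value

REG = 0x87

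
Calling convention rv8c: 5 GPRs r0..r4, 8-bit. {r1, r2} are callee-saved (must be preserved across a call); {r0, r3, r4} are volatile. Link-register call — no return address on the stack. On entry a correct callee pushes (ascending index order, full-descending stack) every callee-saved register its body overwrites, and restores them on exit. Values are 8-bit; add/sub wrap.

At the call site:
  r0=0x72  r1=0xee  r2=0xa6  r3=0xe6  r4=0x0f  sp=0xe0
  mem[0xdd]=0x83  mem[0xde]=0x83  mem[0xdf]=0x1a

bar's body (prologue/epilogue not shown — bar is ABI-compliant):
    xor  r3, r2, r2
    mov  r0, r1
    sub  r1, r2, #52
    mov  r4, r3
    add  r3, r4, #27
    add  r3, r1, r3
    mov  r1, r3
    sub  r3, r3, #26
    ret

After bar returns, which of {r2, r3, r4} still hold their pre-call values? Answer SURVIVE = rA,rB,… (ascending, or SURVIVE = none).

prologue: push r1 → mem[0xdf]=0xee, sp=0xdf
body[0] xor  r3, r2, r2 → r3=0x00
body[1] mov  r0, r1 → r0=0xee
body[2] sub  r1, r2, #52 → r1=0x72
body[3] mov  r4, r3 → r4=0x00
body[4] add  r3, r4, #27 → r3=0x1b
body[5] add  r3, r1, r3 → r3=0x8d
body[6] mov  r1, r3 → r1=0x8d
body[7] sub  r3, r3, #26 → r3=0x73
epilogue: pop r1=0xee, sp=0xe0
r2: callee-saved, written=False
r3: caller-saved, written=True
r4: caller-saved, written=True

SURVIVE = r2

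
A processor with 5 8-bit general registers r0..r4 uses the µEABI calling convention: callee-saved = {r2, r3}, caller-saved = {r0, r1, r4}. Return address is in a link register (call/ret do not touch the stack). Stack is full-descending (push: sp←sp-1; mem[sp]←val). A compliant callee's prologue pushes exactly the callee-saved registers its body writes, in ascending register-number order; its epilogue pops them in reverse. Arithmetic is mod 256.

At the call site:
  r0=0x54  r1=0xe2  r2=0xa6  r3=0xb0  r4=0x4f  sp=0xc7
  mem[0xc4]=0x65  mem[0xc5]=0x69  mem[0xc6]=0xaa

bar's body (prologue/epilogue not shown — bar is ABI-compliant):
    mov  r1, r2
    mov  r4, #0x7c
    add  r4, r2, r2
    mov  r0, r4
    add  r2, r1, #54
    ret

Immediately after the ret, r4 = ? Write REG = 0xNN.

REG = 0x4c

prologue: push r2 → mem[0xc6]=0xa6, sp=0xc6
body[0] mov  r1, r2 → r1=0xa6
body[1] mov  r4, #0x7c → r4=0x7c
body[2] add  r4, r2, r2 → r4=0x4c
body[3] mov  r0, r4 → r0=0x4c
body[4] add  r2, r1, #54 → r2=0xdc
epilogue: pop r2=0xa6, sp=0xc7
r4 is caller-saved → body value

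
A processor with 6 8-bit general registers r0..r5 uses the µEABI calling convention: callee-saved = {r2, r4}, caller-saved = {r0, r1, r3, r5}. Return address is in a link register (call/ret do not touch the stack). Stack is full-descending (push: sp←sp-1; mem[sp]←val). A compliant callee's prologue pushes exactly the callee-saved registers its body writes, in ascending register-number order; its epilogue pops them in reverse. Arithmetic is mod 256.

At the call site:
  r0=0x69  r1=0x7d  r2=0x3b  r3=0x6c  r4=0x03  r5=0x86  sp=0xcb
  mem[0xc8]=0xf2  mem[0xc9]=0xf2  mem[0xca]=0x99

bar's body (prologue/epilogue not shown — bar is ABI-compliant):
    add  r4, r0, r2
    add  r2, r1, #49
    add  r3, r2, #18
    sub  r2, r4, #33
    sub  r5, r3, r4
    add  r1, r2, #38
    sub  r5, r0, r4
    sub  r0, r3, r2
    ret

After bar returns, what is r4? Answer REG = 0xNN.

prologue: push r2 -> mem[0xca]=0x3b, sp=0xca
prologue: push r4 -> mem[0xc9]=0x03, sp=0xc9
body[0] add  r4, r0, r2 -> r4=0xa4
body[1] add  r2, r1, #49 -> r2=0xae
body[2] add  r3, r2, #18 -> r3=0xc0
body[3] sub  r2, r4, #33 -> r2=0x83
body[4] sub  r5, r3, r4 -> r5=0x1c
body[5] add  r1, r2, #38 -> r1=0xa9
body[6] sub  r5, r0, r4 -> r5=0xc5
body[7] sub  r0, r3, r2 -> r0=0x3d
epilogue: pop r4=0x03, sp=0xca
epilogue: pop r2=0x3b, sp=0xcb
r4 is callee-saved -> restored

REG = 0x03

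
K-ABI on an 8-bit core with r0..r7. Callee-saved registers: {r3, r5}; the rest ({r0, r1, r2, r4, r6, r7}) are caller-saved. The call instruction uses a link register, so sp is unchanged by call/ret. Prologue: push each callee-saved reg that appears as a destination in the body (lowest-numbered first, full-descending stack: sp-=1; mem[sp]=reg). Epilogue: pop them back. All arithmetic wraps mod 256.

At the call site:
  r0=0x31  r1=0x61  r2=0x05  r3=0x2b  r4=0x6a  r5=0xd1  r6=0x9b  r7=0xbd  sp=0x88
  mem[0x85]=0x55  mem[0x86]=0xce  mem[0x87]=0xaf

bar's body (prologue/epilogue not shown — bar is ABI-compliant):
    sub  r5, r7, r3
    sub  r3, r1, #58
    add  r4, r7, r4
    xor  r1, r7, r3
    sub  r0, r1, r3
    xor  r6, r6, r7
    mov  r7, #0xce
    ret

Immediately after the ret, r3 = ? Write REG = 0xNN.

prologue: push r3 -> mem[0x87]=0x2b, sp=0x87
prologue: push r5 -> mem[0x86]=0xd1, sp=0x86
body[0] sub  r5, r7, r3 -> r5=0x92
body[1] sub  r3, r1, #58 -> r3=0x27
body[2] add  r4, r7, r4 -> r4=0x27
body[3] xor  r1, r7, r3 -> r1=0x9a
body[4] sub  r0, r1, r3 -> r0=0x73
body[5] xor  r6, r6, r7 -> r6=0x26
body[6] mov  r7, #0xce -> r7=0xce
epilogue: pop r5=0xd1, sp=0x87
epilogue: pop r3=0x2b, sp=0x88
r3 is callee-saved -> restored

REG = 0x2b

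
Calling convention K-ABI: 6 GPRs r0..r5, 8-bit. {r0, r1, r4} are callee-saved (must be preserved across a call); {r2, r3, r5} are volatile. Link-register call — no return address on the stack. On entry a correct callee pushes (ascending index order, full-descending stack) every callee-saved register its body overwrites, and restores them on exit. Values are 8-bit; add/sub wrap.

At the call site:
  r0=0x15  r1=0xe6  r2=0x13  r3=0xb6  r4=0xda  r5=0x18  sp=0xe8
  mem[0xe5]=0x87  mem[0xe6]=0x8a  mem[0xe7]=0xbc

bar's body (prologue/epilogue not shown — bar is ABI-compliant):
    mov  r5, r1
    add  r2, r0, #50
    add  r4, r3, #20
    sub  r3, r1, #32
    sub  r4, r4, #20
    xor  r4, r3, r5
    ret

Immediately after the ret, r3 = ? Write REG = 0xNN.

REG = 0xc6

prologue: push r4 -> mem[0xe7]=0xda, sp=0xe7
body[0] mov  r5, r1 -> r5=0xe6
body[1] add  r2, r0, #50 -> r2=0x47
body[2] add  r4, r3, #20 -> r4=0xca
body[3] sub  r3, r1, #32 -> r3=0xc6
body[4] sub  r4, r4, #20 -> r4=0xb6
body[5] xor  r4, r3, r5 -> r4=0x20
epilogue: pop r4=0xda, sp=0xe8
r3 is caller-saved -> body value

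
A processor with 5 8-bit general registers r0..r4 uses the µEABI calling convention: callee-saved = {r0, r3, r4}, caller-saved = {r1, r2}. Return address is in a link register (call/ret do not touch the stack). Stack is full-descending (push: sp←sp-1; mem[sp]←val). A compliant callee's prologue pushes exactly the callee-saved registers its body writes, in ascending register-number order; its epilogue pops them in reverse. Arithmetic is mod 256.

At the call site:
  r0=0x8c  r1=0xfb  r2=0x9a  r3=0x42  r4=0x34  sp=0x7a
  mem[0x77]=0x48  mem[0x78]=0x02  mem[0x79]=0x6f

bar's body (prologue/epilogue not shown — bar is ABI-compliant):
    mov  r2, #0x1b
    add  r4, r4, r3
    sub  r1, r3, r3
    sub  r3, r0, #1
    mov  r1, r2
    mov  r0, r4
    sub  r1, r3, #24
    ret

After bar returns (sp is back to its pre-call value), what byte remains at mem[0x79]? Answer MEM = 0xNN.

prologue: push r0 -> mem[0x79]=0x8c, sp=0x79
prologue: push r3 -> mem[0x78]=0x42, sp=0x78
prologue: push r4 -> mem[0x77]=0x34, sp=0x77
body[0] mov  r2, #0x1b -> r2=0x1b
body[1] add  r4, r4, r3 -> r4=0x76
body[2] sub  r1, r3, r3 -> r1=0x00
body[3] sub  r3, r0, #1 -> r3=0x8b
body[4] mov  r1, r2 -> r1=0x1b
body[5] mov  r0, r4 -> r0=0x76
body[6] sub  r1, r3, #24 -> r1=0x73
epilogue: pop r4=0x34, sp=0x78
epilogue: pop r3=0x42, sp=0x79
epilogue: pop r0=0x8c, sp=0x7a
prologue pushed ['r0', 'r3', 'r4'] at ['0x79', '0x78', '0x77']

MEM = 0x8c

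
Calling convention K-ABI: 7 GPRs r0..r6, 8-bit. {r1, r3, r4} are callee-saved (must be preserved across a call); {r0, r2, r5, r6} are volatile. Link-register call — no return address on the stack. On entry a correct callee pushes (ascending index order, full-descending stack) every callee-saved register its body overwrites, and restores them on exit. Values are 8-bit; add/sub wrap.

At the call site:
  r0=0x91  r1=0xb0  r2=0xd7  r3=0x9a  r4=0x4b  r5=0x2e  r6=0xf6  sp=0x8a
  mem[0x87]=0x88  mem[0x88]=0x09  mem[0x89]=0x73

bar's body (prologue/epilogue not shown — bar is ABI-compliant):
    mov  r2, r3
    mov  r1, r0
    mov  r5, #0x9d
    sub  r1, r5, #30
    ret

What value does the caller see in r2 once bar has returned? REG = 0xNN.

prologue: push r1 -> mem[0x89]=0xb0, sp=0x89
body[0] mov  r2, r3 -> r2=0x9a
body[1] mov  r1, r0 -> r1=0x91
body[2] mov  r5, #0x9d -> r5=0x9d
body[3] sub  r1, r5, #30 -> r1=0x7f
epilogue: pop r1=0xb0, sp=0x8a
r2 is caller-saved -> body value

REG = 0x9a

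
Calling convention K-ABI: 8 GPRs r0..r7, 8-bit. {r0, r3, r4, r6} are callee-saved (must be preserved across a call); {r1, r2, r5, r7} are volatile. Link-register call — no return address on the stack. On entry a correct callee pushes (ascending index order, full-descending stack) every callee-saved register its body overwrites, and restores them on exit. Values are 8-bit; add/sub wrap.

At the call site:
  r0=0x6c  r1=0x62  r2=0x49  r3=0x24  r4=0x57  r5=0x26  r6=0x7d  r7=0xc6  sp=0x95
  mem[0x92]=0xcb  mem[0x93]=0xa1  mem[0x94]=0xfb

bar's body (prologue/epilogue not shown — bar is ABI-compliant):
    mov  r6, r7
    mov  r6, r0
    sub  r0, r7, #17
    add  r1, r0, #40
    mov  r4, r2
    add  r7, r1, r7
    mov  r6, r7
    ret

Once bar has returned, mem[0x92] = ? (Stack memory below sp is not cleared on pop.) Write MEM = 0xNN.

MEM = 0x7d

prologue: push r0 -> mem[0x94]=0x6c, sp=0x94
prologue: push r4 -> mem[0x93]=0x57, sp=0x93
prologue: push r6 -> mem[0x92]=0x7d, sp=0x92
body[0] mov  r6, r7 -> r6=0xc6
body[1] mov  r6, r0 -> r6=0x6c
body[2] sub  r0, r7, #17 -> r0=0xb5
body[3] add  r1, r0, #40 -> r1=0xdd
body[4] mov  r4, r2 -> r4=0x49
body[5] add  r7, r1, r7 -> r7=0xa3
body[6] mov  r6, r7 -> r6=0xa3
epilogue: pop r6=0x7d, sp=0x93
epilogue: pop r4=0x57, sp=0x94
epilogue: pop r0=0x6c, sp=0x95
prologue pushed ['r0', 'r4', 'r6'] at ['0x94', '0x93', '0x92']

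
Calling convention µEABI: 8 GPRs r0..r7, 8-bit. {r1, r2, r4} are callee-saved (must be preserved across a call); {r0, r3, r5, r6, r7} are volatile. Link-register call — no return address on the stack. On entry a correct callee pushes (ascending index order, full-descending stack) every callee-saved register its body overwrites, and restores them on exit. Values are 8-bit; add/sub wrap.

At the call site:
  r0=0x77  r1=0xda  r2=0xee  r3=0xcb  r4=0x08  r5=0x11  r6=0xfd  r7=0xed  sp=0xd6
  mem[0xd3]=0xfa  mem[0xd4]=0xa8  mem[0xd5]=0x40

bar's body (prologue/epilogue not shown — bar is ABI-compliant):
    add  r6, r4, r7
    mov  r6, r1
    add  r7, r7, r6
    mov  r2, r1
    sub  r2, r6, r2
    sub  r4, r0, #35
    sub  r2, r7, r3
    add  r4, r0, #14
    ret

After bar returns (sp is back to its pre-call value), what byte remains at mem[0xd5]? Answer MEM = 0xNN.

prologue: push r2 → mem[0xd5]=0xee, sp=0xd5
prologue: push r4 → mem[0xd4]=0x08, sp=0xd4
body[0] add  r6, r4, r7 → r6=0xf5
body[1] mov  r6, r1 → r6=0xda
body[2] add  r7, r7, r6 → r7=0xc7
body[3] mov  r2, r1 → r2=0xda
body[4] sub  r2, r6, r2 → r2=0x00
body[5] sub  r4, r0, #35 → r4=0x54
body[6] sub  r2, r7, r3 → r2=0xfc
body[7] add  r4, r0, #14 → r4=0x85
epilogue: pop r4=0x08, sp=0xd5
epilogue: pop r2=0xee, sp=0xd6
prologue pushed ['r2', 'r4'] at ['0xd5', '0xd4']

MEM = 0xee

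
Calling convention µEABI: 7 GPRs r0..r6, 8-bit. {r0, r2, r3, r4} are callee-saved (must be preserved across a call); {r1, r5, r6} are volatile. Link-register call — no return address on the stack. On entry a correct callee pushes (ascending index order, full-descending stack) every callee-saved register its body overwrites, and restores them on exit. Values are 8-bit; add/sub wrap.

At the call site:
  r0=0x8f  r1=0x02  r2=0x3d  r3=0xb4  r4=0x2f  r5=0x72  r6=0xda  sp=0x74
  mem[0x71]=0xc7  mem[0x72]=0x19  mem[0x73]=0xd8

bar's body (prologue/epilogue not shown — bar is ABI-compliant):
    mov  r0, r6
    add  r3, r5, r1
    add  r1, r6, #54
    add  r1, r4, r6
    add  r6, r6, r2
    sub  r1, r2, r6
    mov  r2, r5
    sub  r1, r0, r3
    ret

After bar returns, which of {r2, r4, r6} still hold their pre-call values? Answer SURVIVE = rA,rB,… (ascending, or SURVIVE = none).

SURVIVE = r2,r4

prologue: push r0 → mem[0x73]=0x8f, sp=0x73
prologue: push r2 → mem[0x72]=0x3d, sp=0x72
prologue: push r3 → mem[0x71]=0xb4, sp=0x71
body[0] mov  r0, r6 → r0=0xda
body[1] add  r3, r5, r1 → r3=0x74
body[2] add  r1, r6, #54 → r1=0x10
body[3] add  r1, r4, r6 → r1=0x09
body[4] add  r6, r6, r2 → r6=0x17
body[5] sub  r1, r2, r6 → r1=0x26
body[6] mov  r2, r5 → r2=0x72
body[7] sub  r1, r0, r3 → r1=0x66
epilogue: pop r3=0xb4, sp=0x72
epilogue: pop r2=0x3d, sp=0x73
epilogue: pop r0=0x8f, sp=0x74
r2: callee-saved, written=True
r4: callee-saved, written=False
r6: caller-saved, written=True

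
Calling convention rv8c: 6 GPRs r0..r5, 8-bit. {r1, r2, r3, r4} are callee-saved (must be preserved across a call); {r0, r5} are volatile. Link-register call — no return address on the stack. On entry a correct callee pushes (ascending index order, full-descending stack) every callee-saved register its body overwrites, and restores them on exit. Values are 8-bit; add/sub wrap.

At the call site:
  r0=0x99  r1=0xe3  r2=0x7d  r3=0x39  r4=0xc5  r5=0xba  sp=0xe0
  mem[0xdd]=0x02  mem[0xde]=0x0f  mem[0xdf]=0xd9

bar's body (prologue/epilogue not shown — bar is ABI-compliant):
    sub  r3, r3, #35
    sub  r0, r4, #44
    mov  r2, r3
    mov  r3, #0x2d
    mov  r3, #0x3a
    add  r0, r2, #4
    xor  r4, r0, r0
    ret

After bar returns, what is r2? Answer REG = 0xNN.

REG = 0x7d

prologue: push r2 -> mem[0xdf]=0x7d, sp=0xdf
prologue: push r3 -> mem[0xde]=0x39, sp=0xde
prologue: push r4 -> mem[0xdd]=0xc5, sp=0xdd
body[0] sub  r3, r3, #35 -> r3=0x16
body[1] sub  r0, r4, #44 -> r0=0x99
body[2] mov  r2, r3 -> r2=0x16
body[3] mov  r3, #0x2d -> r3=0x2d
body[4] mov  r3, #0x3a -> r3=0x3a
body[5] add  r0, r2, #4 -> r0=0x1a
body[6] xor  r4, r0, r0 -> r4=0x00
epilogue: pop r4=0xc5, sp=0xde
epilogue: pop r3=0x39, sp=0xdf
epilogue: pop r2=0x7d, sp=0xe0
r2 is callee-saved -> restored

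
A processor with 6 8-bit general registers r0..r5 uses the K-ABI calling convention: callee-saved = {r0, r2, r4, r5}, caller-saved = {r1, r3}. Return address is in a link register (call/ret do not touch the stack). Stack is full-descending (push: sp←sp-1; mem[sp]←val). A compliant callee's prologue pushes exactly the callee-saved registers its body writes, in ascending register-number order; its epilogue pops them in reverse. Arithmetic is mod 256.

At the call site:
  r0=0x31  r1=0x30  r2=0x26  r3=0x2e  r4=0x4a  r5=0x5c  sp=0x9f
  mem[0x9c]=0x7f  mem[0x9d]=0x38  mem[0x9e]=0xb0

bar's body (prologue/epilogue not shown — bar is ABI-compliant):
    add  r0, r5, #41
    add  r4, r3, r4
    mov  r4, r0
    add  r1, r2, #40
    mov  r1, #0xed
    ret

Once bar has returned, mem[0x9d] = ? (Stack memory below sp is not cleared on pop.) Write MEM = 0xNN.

MEM = 0x4a

prologue: push r0 -> mem[0x9e]=0x31, sp=0x9e
prologue: push r4 -> mem[0x9d]=0x4a, sp=0x9d
body[0] add  r0, r5, #41 -> r0=0x85
body[1] add  r4, r3, r4 -> r4=0x78
body[2] mov  r4, r0 -> r4=0x85
body[3] add  r1, r2, #40 -> r1=0x4e
body[4] mov  r1, #0xed -> r1=0xed
epilogue: pop r4=0x4a, sp=0x9e
epilogue: pop r0=0x31, sp=0x9f
prologue pushed ['r0', 'r4'] at ['0x9e', '0x9d']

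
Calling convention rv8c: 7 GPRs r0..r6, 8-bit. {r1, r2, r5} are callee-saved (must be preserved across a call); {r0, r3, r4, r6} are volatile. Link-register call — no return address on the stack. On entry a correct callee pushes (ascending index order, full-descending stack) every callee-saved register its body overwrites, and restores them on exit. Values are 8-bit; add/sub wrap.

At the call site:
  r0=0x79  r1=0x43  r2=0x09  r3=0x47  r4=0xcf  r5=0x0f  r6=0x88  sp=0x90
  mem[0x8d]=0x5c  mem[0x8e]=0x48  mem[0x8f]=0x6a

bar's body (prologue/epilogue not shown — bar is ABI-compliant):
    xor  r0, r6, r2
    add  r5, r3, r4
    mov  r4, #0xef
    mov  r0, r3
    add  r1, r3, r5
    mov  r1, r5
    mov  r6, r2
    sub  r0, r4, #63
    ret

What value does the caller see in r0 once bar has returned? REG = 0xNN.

REG = 0xb0

prologue: push r1 → mem[0x8f]=0x43, sp=0x8f
prologue: push r5 → mem[0x8e]=0x0f, sp=0x8e
body[0] xor  r0, r6, r2 → r0=0x81
body[1] add  r5, r3, r4 → r5=0x16
body[2] mov  r4, #0xef → r4=0xef
body[3] mov  r0, r3 → r0=0x47
body[4] add  r1, r3, r5 → r1=0x5d
body[5] mov  r1, r5 → r1=0x16
body[6] mov  r6, r2 → r6=0x09
body[7] sub  r0, r4, #63 → r0=0xb0
epilogue: pop r5=0x0f, sp=0x8f
epilogue: pop r1=0x43, sp=0x90
r0 is caller-saved → body value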